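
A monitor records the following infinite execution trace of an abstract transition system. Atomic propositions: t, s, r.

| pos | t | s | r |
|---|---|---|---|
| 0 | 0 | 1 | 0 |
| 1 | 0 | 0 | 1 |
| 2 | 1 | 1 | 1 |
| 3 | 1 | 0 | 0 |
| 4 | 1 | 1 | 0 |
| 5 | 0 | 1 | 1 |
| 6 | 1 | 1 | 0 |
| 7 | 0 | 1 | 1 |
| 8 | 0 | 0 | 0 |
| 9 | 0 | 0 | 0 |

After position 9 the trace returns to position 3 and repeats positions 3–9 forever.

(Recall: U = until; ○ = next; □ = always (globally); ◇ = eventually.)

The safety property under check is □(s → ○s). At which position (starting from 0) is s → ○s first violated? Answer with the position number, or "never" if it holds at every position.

0

At position 0 the labels are {s} and the next position 1 has {r}, so s → ○s is false there. This is the first violation.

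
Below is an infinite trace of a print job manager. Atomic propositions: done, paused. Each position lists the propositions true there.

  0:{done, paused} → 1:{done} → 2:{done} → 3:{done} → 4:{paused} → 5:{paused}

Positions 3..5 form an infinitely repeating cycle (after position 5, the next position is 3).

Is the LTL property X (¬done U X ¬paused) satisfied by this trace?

The position after 0 is 1; ¬done U X ¬paused is true there.

Yes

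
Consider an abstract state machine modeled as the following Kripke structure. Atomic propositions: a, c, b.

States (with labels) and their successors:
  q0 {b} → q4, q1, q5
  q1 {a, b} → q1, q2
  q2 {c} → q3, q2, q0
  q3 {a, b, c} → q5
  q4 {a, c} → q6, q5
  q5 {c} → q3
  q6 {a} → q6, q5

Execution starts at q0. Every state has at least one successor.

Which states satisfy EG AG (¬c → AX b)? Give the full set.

{q3, q5}

States satisfying AG (¬c → AX b): {q3, q5}.
States satisfying EG AG (¬c → AX b): {q3, q5}.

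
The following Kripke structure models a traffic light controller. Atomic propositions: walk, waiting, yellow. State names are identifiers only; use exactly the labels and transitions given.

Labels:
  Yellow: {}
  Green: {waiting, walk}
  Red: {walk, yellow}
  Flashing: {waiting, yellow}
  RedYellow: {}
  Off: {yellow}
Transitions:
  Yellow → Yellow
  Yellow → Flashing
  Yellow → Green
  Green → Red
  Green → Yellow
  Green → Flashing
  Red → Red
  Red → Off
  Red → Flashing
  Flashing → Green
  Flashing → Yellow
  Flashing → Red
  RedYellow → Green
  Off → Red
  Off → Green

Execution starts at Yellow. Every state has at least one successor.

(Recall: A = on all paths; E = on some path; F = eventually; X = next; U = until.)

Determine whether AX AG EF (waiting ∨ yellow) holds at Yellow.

Satisfied

States satisfying AG EF (waiting ∨ yellow): {Yellow, Green, Red, Flashing, RedYellow, Off}.
States satisfying AX AG EF (waiting ∨ yellow): {Yellow, Green, Red, Flashing, RedYellow, Off}.
Yellow ∈ Sat(AX AG EF (waiting ∨ yellow)).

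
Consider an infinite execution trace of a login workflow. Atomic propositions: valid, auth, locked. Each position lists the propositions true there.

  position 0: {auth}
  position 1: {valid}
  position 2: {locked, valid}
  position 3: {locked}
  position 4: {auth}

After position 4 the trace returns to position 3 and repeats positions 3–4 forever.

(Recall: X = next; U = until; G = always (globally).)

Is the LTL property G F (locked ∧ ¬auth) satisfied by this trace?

F (locked ∧ ¬auth) holds at every position 0..4, and those are all positions ever visited, so G F (locked ∧ ¬auth) holds.

Holds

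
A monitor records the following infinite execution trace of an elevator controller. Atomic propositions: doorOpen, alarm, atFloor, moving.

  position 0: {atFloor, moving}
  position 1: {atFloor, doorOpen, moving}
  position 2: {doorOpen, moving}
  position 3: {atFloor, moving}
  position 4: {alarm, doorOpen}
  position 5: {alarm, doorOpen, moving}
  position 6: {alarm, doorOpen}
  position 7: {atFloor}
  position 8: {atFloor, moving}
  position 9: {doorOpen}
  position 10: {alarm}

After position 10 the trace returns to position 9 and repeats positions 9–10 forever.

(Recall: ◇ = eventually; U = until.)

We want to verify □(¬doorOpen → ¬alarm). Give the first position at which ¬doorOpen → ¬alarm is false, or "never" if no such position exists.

Check ¬doorOpen → ¬alarm at each position in order: 0 ✓, 1 ✓, 2 ✓, 3 ✓, 4 ✓, 5 ✓, 6 ✓, 7 ✓, 8 ✓, 9 ✓.
At position 10 the labels are {alarm}, so ¬doorOpen → ¬alarm is false there. This is the first violation.

10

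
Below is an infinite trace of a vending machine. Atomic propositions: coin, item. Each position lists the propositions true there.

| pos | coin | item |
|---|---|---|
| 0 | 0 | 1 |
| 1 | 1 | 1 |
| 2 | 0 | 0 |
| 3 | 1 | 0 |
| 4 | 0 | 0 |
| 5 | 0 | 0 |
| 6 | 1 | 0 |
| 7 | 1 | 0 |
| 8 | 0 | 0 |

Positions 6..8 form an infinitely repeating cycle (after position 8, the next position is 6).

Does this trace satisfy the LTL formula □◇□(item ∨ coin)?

Violated

◇□(item ∨ coin) must hold at every position from 0 onward. It fails at position 0, so □◇□(item ∨ coin) is false.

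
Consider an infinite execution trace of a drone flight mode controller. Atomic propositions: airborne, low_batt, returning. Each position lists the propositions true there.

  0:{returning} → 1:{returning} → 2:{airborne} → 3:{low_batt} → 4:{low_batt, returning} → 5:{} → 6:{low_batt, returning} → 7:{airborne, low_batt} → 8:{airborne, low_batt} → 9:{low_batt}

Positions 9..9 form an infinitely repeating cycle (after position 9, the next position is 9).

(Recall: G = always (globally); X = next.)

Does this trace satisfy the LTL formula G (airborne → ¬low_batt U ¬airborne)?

Violated

airborne → ¬low_batt U ¬airborne must hold at every position from 0 onward. It fails at position 7, so G (airborne → ¬low_batt U ¬airborne) is false.
Positions where airborne holds: 2, 7, 8.
Check ¬low_batt U ¬airborne at each: 2→ok, 7→fails, 8→fails.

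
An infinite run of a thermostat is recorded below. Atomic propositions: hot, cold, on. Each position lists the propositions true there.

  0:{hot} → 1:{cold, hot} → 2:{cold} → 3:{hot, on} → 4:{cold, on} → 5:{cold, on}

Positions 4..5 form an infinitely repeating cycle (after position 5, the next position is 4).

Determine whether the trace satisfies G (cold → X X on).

cold → X X on holds at every position 0..5, and those are all positions ever visited, so G (cold → X X on) holds.
Positions where cold holds: 1, 2, 4, 5.
Check X X on at each: 1→ok, 2→ok, 4→ok, 5→ok.

Yes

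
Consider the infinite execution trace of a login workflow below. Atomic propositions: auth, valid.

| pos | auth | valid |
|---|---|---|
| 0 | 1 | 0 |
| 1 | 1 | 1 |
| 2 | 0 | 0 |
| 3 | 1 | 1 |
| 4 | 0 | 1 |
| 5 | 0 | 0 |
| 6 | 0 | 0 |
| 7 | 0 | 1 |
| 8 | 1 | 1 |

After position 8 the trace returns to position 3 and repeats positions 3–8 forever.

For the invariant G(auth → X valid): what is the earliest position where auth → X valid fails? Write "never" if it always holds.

1

Check auth → X valid at each position in order: 0 ✓.
At position 1 the labels are {auth, valid} and the next position 2 has {}, so auth → X valid is false there. This is the first violation.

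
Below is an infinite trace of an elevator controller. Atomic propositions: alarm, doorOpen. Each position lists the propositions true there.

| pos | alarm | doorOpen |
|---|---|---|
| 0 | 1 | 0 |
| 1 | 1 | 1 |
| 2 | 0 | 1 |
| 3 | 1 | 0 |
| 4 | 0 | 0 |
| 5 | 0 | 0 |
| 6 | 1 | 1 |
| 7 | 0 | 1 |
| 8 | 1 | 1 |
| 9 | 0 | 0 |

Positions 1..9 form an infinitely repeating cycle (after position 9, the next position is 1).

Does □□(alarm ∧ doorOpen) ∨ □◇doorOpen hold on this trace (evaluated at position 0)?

□(alarm ∧ doorOpen) must hold at every position from 0 onward. It fails at position 0, so □□(alarm ∧ doorOpen) is false.
◇doorOpen holds at every position 0..9, and those are all positions ever visited, so □◇doorOpen holds.
At position 0: □□(alarm ∧ doorOpen) is false; □◇doorOpen is true; so □□(alarm ∧ doorOpen) ∨ □◇doorOpen is true.

Satisfied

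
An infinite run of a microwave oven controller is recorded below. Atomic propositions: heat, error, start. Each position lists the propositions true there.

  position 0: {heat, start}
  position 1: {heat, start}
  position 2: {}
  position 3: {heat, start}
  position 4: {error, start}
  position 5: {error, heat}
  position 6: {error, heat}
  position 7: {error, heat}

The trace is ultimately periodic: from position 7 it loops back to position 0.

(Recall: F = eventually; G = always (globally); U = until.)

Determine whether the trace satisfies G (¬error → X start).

No

¬error → X start must hold at every position from 0 onward. It fails at position 1, so G (¬error → X start) is false.
Positions where ¬error holds: 0, 1, 2, 3.
Check X start at each: 0→ok, 1→fails, 2→ok, 3→ok.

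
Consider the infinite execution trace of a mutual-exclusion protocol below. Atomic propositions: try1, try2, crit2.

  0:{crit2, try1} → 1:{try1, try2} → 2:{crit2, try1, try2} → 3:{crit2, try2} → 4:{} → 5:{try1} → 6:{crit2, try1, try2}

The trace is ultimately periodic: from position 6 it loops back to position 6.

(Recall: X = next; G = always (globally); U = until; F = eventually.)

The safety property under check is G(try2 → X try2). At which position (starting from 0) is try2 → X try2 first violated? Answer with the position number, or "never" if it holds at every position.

Check try2 → X try2 at each position in order: 0 ✓, 1 ✓, 2 ✓.
At position 3 the labels are {crit2, try2} and the next position 4 has {}, so try2 → X try2 is false there. This is the first violation.

3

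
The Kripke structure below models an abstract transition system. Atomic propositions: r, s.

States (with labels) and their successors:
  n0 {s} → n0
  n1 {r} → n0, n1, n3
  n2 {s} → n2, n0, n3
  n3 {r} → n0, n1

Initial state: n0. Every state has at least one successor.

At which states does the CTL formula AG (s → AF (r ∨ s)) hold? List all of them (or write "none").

States satisfying s → AF (r ∨ s): {n0, n1, n2, n3}.
States satisfying AG (s → AF (r ∨ s)): {n0, n1, n2, n3}.

{n0, n1, n2, n3}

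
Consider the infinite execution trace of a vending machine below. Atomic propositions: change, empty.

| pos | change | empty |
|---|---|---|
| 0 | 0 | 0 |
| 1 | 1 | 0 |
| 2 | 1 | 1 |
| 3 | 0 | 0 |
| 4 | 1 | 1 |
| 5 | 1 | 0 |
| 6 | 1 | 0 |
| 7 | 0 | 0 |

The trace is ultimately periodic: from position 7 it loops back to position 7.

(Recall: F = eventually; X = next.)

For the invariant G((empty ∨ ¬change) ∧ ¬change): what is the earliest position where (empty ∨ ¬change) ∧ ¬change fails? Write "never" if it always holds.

Check (empty ∨ ¬change) ∧ ¬change at each position in order: 0 ✓.
At position 1 the labels are {change}, so (empty ∨ ¬change) ∧ ¬change is false there. This is the first violation.

1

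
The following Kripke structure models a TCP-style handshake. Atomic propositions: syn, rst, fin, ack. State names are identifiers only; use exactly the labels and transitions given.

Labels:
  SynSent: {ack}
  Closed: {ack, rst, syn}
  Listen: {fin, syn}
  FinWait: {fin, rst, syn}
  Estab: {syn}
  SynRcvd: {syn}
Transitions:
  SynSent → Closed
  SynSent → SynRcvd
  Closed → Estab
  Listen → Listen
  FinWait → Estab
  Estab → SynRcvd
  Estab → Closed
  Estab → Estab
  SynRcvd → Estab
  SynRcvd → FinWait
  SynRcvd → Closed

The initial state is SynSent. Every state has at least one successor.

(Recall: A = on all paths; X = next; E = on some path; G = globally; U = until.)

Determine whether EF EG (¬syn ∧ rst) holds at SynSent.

States satisfying EG (¬syn ∧ rst): ∅.
States satisfying EF EG (¬syn ∧ rst): ∅.
No suitable path/successor from SynSent witnesses the formula.
SynSent ∉ Sat(EF EG (¬syn ∧ rst)).

No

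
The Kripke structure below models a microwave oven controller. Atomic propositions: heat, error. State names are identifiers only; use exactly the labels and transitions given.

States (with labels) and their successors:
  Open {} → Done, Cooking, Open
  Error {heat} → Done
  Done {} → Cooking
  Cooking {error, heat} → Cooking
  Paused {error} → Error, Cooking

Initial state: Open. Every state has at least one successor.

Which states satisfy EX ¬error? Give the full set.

{Open, Error, Paused}

States satisfying ¬error: {Open, Error, Done}.
States satisfying EX ¬error: {Open, Error, Paused}.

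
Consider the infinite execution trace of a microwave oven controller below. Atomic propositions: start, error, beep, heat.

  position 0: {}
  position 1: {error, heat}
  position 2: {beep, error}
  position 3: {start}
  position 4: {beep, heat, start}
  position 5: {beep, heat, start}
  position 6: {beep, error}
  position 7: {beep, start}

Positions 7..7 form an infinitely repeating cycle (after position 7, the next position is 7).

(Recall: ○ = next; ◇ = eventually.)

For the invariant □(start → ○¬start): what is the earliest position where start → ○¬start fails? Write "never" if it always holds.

3

Check start → ○¬start at each position in order: 0 ✓, 1 ✓, 2 ✓.
At position 3 the labels are {start} and the next position 4 has {beep, heat, start}, so start → ○¬start is false there. This is the first violation.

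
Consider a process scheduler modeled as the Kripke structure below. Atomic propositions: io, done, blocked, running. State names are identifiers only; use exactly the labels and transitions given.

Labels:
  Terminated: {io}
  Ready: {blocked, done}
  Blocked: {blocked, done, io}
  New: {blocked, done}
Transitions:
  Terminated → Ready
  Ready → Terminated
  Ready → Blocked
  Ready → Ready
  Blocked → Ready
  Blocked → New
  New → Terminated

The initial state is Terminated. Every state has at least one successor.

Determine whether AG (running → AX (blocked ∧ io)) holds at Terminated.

Holds

States satisfying running → AX (blocked ∧ io): {Terminated, Ready, Blocked, New}.
States satisfying AG (running → AX (blocked ∧ io)): {Terminated, Ready, Blocked, New}.
Every state reachable from Terminated satisfies running → AX (blocked ∧ io).
Terminated ∈ Sat(AG (running → AX (blocked ∧ io))).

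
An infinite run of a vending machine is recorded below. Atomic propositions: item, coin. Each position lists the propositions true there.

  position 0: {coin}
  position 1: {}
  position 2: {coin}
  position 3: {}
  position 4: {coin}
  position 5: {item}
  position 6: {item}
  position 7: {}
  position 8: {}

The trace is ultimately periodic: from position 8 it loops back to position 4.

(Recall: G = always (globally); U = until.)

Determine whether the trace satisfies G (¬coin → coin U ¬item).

No

¬coin → coin U ¬item must hold at every position from 0 onward. It fails at position 5, so G (¬coin → coin U ¬item) is false.
Positions where ¬coin holds: 1, 3, 5, 6, 7, 8.
Check coin U ¬item at each: 1→ok, 3→ok, 5→fails, 6→fails, 7→ok, 8→ok.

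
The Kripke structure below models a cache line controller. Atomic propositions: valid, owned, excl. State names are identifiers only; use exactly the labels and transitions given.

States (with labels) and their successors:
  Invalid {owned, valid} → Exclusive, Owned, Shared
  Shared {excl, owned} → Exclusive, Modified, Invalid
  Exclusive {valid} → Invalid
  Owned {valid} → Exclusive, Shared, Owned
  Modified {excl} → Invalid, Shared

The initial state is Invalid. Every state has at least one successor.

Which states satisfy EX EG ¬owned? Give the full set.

States satisfying EG ¬owned: {Owned}.
States satisfying EX EG ¬owned: {Invalid, Owned}.

{Invalid, Owned}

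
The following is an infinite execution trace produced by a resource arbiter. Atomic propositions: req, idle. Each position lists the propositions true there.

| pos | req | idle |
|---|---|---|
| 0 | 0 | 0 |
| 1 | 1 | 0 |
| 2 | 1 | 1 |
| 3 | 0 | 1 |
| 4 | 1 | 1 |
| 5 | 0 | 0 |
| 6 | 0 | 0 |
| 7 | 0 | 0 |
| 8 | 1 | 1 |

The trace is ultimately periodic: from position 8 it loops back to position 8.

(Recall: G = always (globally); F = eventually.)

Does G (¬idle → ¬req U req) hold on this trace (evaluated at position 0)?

¬idle → ¬req U req holds at every position 0..8, and those are all positions ever visited, so G (¬idle → ¬req U req) holds.
Positions where ¬idle holds: 0, 1, 5, 6, 7.
Check ¬req U req at each: 0→ok, 1→ok, 5→ok, 6→ok, 7→ok.

Satisfied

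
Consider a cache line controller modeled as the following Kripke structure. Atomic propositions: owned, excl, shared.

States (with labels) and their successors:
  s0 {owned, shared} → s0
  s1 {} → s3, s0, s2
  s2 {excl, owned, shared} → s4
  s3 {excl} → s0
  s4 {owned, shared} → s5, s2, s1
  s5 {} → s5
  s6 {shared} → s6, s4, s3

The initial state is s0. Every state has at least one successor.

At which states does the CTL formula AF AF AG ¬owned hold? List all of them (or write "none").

States satisfying AF AG ¬owned: {s5}.
States satisfying AF AF AG ¬owned: {s5}.

{s5}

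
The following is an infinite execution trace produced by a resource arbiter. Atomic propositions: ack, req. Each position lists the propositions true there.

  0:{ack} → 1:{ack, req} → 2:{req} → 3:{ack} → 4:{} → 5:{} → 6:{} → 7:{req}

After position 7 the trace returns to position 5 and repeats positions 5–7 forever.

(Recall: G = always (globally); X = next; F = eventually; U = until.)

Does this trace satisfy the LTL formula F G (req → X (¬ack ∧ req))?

Violated

G (req → X (¬ack ∧ req)) is false at every position 0..7, so it never becomes true and F G (req → X (¬ack ∧ req)) fails.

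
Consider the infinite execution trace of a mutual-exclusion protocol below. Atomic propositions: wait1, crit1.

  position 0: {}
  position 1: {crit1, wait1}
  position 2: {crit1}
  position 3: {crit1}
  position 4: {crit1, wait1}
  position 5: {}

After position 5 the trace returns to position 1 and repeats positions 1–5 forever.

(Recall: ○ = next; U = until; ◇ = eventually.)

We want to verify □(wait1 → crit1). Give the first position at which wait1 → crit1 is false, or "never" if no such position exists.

wait1 → crit1 holds at every position 0..5, and those are all the positions the trace ever visits, so the invariant □(wait1 → crit1) is never violated.

never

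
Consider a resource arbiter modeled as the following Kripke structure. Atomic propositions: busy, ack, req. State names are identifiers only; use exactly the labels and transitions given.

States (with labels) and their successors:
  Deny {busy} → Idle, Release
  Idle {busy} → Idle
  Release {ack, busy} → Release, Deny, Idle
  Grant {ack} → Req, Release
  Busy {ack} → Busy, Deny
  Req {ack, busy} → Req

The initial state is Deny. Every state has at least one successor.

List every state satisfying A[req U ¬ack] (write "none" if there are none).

States satisfying req: ∅.
States satisfying ¬ack: {Deny, Idle}.
States satisfying A[req U ¬ack]: {Deny, Idle}.

{Deny, Idle}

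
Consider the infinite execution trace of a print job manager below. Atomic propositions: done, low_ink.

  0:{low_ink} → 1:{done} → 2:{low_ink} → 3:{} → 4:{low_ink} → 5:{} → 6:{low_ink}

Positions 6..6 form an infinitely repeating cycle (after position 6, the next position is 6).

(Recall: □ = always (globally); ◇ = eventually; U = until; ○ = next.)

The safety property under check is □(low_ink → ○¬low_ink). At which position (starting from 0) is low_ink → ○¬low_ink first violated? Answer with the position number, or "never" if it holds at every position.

Check low_ink → ○¬low_ink at each position in order: 0 ✓, 1 ✓, 2 ✓, 3 ✓, 4 ✓, 5 ✓.
At position 6 the labels are {low_ink} and the next position 6 has {low_ink}, so low_ink → ○¬low_ink is false there. This is the first violation.

6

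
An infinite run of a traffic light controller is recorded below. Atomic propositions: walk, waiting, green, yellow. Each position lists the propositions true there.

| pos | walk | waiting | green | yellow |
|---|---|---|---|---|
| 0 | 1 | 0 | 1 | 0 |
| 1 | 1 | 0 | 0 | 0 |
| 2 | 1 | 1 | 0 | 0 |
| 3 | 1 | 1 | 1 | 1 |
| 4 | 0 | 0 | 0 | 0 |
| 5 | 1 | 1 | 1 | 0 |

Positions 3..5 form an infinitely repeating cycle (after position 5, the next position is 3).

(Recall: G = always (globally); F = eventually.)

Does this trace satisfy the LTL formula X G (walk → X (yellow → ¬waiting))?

The position after 0 is 1; G (walk → X (yellow → ¬waiting)) is false there.

Violated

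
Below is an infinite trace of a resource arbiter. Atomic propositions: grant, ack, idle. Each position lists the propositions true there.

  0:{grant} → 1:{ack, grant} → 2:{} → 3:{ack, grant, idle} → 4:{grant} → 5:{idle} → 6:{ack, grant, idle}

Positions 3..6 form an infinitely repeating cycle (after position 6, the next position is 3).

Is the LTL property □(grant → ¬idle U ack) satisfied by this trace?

No

grant → ¬idle U ack must hold at every position from 0 onward. It fails at position 4, so □(grant → ¬idle U ack) is false.
Positions where grant holds: 0, 1, 3, 4, 6.
Check ¬idle U ack at each: 0→ok, 1→ok, 3→ok, 4→fails, 6→ok.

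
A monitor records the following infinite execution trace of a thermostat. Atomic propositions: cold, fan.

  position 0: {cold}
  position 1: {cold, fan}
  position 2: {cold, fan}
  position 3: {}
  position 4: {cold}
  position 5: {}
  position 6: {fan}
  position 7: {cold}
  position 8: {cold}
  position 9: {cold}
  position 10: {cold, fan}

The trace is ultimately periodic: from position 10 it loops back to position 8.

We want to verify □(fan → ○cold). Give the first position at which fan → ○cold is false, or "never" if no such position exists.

2

Check fan → ○cold at each position in order: 0 ✓, 1 ✓.
At position 2 the labels are {cold, fan} and the next position 3 has {}, so fan → ○cold is false there. This is the first violation.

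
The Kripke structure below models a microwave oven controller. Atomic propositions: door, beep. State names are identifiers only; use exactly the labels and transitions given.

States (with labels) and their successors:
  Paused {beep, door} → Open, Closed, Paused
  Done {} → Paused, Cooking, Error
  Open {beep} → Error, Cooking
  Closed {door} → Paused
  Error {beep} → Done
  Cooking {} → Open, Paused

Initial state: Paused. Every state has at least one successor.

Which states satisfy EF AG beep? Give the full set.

States satisfying AG beep: ∅.
States satisfying EF AG beep: ∅.

none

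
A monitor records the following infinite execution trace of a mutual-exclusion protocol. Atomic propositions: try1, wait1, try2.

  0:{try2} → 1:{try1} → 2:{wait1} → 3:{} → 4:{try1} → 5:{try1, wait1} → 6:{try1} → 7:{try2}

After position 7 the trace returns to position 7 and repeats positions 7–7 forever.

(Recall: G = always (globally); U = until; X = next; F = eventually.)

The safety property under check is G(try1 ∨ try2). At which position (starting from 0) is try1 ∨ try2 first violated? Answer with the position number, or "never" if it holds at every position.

Check try1 ∨ try2 at each position in order: 0 ✓, 1 ✓.
At position 2 the labels are {wait1}, so try1 ∨ try2 is false there. This is the first violation.

2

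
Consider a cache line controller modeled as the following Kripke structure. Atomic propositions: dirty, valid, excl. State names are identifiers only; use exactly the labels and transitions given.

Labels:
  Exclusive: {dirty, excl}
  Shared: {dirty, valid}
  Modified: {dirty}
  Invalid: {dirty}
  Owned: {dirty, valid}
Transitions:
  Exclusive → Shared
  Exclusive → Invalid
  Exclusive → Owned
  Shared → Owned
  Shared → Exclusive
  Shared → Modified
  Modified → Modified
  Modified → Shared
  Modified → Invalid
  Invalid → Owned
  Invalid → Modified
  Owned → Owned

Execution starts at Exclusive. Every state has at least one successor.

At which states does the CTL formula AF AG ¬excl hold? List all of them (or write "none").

{Owned}

States satisfying AG ¬excl: {Owned}.
States satisfying AF AG ¬excl: {Owned}.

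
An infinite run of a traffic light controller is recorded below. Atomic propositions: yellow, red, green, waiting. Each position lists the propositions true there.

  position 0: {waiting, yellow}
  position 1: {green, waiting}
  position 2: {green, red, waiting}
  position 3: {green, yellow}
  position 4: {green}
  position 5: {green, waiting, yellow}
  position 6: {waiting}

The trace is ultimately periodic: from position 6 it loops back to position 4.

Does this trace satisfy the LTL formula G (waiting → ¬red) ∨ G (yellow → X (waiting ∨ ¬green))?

No

waiting → ¬red must hold at every position from 0 onward. It fails at position 2, so G (waiting → ¬red) is false.
Positions where waiting holds: 0, 1, 2, 5, 6.
Check ¬red at each: 0→ok, 1→ok, 2→fails, 5→ok, 6→ok.
yellow → X (waiting ∨ ¬green) must hold at every position from 0 onward. It fails at position 3, so G (yellow → X (waiting ∨ ¬green)) is false.
Positions where yellow holds: 0, 3, 5.
Check X (waiting ∨ ¬green) at each: 0→ok, 3→fails, 5→ok.
At position 0: G (waiting → ¬red) is false; G (yellow → X (waiting ∨ ¬green)) is false; so G (waiting → ¬red) ∨ G (yellow → X (waiting ∨ ¬green)) is false.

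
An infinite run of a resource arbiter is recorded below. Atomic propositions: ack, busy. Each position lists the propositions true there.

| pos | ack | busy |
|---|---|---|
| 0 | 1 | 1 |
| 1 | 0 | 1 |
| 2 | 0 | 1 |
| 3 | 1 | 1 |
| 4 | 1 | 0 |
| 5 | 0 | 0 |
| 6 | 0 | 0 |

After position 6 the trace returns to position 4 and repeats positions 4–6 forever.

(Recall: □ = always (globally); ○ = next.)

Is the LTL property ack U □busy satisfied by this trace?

Walking from position 0: at position 1, □busy has not yet held and ack fails, so ack U □busy is false.

No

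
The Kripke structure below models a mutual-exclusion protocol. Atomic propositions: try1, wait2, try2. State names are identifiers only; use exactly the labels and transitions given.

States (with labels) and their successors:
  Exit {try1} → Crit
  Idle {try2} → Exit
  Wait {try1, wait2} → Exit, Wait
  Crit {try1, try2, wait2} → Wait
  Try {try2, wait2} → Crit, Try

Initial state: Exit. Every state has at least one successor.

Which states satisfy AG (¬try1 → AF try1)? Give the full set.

{Exit, Idle, Wait, Crit}

States satisfying ¬try1 → AF try1: {Exit, Idle, Wait, Crit}.
States satisfying AG (¬try1 → AF try1): {Exit, Idle, Wait, Crit}.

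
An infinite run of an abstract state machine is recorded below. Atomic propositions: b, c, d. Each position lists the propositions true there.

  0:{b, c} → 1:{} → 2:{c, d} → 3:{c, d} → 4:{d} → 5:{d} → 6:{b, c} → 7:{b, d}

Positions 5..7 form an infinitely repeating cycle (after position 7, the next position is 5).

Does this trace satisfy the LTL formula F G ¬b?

G ¬b is false at every position 0..7, so it never becomes true and F G ¬b fails.

No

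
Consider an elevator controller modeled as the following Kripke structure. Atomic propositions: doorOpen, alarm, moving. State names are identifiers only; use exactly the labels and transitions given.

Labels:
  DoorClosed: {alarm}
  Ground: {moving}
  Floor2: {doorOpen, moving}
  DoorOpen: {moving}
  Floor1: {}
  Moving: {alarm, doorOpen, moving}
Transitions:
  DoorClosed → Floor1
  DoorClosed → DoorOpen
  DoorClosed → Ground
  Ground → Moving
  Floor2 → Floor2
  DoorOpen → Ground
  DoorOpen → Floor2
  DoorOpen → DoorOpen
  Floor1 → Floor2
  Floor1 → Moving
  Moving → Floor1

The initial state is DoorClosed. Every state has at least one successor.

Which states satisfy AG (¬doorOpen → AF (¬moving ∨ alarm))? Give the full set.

{Ground, Floor2, Floor1, Moving}

States satisfying ¬doorOpen → AF (¬moving ∨ alarm): {DoorClosed, Ground, Floor2, Floor1, Moving}.
States satisfying AG (¬doorOpen → AF (¬moving ∨ alarm)): {Ground, Floor2, Floor1, Moving}.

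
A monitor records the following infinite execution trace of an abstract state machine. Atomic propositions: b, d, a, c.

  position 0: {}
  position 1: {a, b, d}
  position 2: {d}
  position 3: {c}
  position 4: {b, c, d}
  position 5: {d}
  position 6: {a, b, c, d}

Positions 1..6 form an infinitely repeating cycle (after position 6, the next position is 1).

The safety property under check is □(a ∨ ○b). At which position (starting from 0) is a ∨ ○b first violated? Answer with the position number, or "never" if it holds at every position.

2

Check a ∨ ○b at each position in order: 0 ✓, 1 ✓.
At position 2 the labels are {d} and the next position 3 has {c}, so a ∨ ○b is false there. This is the first violation.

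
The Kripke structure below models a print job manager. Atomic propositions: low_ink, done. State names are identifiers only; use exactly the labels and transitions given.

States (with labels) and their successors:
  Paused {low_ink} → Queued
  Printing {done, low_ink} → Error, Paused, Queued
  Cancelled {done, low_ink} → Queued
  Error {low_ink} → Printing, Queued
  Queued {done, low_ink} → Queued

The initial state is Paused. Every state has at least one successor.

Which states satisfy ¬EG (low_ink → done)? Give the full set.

{Paused, Error}

States satisfying low_ink → done: {Printing, Cancelled, Queued}.
States satisfying EG (low_ink → done): {Printing, Cancelled, Queued}.
States satisfying ¬EG (low_ink → done): {Paused, Error}.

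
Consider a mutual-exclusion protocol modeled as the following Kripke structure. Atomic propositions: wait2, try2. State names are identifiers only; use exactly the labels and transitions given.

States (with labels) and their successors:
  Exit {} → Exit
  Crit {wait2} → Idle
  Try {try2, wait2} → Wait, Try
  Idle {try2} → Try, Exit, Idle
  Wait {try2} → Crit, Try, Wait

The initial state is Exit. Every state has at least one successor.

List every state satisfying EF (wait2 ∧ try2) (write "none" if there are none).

States satisfying wait2 ∧ try2: {Try}.
States satisfying EF (wait2 ∧ try2): {Crit, Try, Idle, Wait}.

{Crit, Try, Idle, Wait}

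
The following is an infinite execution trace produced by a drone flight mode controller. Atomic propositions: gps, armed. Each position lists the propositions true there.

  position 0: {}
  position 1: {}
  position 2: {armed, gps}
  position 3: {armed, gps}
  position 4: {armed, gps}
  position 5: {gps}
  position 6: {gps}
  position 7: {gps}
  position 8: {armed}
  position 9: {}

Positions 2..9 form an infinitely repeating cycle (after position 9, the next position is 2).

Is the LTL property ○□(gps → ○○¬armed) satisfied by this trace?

The position after 0 is 1; □(gps → ○○¬armed) is false there.

No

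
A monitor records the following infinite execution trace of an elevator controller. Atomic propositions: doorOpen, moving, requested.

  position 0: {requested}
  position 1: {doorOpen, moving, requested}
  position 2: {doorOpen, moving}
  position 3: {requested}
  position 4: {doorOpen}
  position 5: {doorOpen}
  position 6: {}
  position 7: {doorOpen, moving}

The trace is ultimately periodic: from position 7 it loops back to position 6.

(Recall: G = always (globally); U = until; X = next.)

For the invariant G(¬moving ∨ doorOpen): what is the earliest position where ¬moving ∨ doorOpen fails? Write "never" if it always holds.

never

¬moving ∨ doorOpen holds at every position 0..7, and those are all the positions the trace ever visits, so the invariant G(¬moving ∨ doorOpen) is never violated.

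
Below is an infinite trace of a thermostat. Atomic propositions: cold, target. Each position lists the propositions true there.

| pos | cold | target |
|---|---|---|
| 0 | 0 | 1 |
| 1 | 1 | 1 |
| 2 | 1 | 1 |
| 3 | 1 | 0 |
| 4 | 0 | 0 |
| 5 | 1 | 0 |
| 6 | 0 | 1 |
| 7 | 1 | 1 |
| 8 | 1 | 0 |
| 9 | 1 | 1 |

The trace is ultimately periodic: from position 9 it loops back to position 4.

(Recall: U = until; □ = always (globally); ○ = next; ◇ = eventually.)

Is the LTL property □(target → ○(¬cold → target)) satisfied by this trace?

target → ○(¬cold → target) must hold at every position from 0 onward. It fails at position 9, so □(target → ○(¬cold → target)) is false.
Positions where target holds: 0, 1, 2, 6, 7, 9.
Check ○(¬cold → target) at each: 0→ok, 1→ok, 2→ok, 6→ok, 7→ok, 9→fails.

Does not hold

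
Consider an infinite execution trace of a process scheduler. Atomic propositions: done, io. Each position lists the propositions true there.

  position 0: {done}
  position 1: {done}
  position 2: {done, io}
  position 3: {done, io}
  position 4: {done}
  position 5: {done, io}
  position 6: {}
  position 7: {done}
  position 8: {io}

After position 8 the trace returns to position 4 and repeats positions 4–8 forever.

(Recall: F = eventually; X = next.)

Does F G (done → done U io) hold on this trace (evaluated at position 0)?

Yes

G (done → done U io) holds at position 0, which is reachable from 0, so F G (done → done U io) holds.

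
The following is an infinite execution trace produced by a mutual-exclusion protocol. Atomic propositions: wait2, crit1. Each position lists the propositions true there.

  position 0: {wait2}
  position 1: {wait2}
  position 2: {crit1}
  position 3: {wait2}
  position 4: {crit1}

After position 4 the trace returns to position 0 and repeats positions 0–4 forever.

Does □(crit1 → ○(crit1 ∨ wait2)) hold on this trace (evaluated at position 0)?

Holds

crit1 → ○(crit1 ∨ wait2) holds at every position 0..4, and those are all positions ever visited, so □(crit1 → ○(crit1 ∨ wait2)) holds.
Positions where crit1 holds: 2, 4.
Check ○(crit1 ∨ wait2) at each: 2→ok, 4→ok.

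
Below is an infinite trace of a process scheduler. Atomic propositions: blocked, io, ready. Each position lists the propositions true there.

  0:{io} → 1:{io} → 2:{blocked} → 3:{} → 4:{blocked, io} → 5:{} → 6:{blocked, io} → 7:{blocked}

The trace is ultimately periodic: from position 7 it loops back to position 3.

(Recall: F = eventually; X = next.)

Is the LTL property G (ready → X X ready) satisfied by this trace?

Yes

ready → X X ready holds at every position 0..7, and those are all positions ever visited, so G (ready → X X ready) holds.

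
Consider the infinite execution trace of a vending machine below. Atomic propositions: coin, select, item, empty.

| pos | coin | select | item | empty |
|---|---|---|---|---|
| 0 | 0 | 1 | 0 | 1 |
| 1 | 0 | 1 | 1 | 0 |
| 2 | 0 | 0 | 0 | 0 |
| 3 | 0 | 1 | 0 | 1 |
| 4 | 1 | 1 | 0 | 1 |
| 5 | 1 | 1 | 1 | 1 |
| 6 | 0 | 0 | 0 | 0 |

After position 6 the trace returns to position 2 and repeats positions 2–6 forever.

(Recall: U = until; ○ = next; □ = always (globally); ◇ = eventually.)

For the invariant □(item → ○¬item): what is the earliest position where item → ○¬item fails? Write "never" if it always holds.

never

item → ○¬item holds at every position 0..6, and those are all the positions the trace ever visits, so the invariant □(item → ○¬item) is never violated.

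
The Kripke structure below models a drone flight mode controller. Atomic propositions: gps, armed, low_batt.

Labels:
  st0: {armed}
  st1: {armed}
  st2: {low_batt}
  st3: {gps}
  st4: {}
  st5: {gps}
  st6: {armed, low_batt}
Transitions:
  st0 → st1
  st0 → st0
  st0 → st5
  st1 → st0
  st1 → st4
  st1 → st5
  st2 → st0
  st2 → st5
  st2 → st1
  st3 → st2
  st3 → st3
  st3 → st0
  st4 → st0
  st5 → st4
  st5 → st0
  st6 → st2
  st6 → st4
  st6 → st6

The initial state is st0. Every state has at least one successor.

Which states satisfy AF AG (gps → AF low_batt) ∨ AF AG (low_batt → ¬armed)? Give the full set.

{st0, st1, st2, st3, st4, st5}

States satisfying AG (gps → AF low_batt): ∅.
States satisfying AF AG (gps → AF low_batt): ∅.
States satisfying AG (low_batt → ¬armed): {st0, st1, st2, st3, st4, st5}.
States satisfying AF AG (low_batt → ¬armed): {st0, st1, st2, st3, st4, st5}.
States satisfying AF AG (gps → AF low_batt) ∨ AF AG (low_batt → ¬armed): {st0, st1, st2, st3, st4, st5}.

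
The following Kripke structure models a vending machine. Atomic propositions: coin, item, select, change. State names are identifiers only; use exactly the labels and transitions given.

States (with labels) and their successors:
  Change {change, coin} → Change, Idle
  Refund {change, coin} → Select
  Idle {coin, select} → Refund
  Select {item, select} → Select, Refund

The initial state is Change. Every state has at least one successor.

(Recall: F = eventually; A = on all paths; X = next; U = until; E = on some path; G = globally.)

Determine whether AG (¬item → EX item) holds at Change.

States satisfying ¬item → EX item: {Refund, Select}.
States satisfying AG (¬item → EX item): {Refund, Select}.
Change is reachable from Change and violates ¬item → EX item, so AG fails at Change.
Change ∉ Sat(AG (¬item → EX item)).

No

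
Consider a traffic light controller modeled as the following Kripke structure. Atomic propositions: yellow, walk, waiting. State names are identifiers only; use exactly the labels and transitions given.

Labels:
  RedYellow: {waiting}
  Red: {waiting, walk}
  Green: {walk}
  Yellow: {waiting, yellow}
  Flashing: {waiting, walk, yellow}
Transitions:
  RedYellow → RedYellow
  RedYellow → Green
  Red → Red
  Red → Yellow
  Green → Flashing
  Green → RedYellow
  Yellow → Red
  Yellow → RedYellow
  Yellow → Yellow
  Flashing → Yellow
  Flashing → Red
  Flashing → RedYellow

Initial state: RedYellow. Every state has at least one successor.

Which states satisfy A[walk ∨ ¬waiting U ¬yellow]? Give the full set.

States satisfying walk ∨ ¬waiting: {Red, Green, Flashing}.
States satisfying ¬yellow: {RedYellow, Red, Green}.
States satisfying A[walk ∨ ¬waiting U ¬yellow]: {RedYellow, Red, Green}.

{RedYellow, Red, Green}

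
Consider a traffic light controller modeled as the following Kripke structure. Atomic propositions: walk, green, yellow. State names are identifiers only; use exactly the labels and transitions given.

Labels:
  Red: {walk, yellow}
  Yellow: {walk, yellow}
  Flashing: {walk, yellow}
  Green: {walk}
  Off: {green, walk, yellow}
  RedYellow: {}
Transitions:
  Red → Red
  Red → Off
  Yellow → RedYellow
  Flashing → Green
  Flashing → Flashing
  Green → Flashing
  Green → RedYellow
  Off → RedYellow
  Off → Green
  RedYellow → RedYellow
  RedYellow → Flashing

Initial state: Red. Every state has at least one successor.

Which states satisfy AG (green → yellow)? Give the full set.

{Red, Yellow, Flashing, Green, Off, RedYellow}

States satisfying green → yellow: {Red, Yellow, Flashing, Green, Off, RedYellow}.
States satisfying AG (green → yellow): {Red, Yellow, Flashing, Green, Off, RedYellow}.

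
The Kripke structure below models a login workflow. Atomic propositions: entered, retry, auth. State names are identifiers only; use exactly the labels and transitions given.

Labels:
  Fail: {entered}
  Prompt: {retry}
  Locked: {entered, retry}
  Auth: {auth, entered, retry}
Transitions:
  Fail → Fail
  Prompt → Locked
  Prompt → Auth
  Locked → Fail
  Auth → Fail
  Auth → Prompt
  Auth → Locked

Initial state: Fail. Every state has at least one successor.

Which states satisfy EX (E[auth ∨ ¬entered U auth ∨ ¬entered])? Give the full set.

States satisfying E[auth ∨ ¬entered U auth ∨ ¬entered]: {Prompt, Auth}.
States satisfying EX (E[auth ∨ ¬entered U auth ∨ ¬entered]): {Prompt, Auth}.

{Prompt, Auth}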